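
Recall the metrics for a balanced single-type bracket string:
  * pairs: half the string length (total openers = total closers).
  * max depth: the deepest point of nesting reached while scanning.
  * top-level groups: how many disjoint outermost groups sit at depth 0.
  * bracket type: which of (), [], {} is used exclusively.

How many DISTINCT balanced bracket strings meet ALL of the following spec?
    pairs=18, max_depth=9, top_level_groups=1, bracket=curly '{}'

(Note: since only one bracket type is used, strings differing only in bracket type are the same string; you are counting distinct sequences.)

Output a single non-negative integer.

Spec: pairs=18 depth=9 groups=1
Count(depth <= 9) = 120902914
Count(depth <= 8) = 108126325
Count(depth == 9) = 120902914 - 108126325 = 12776589

Answer: 12776589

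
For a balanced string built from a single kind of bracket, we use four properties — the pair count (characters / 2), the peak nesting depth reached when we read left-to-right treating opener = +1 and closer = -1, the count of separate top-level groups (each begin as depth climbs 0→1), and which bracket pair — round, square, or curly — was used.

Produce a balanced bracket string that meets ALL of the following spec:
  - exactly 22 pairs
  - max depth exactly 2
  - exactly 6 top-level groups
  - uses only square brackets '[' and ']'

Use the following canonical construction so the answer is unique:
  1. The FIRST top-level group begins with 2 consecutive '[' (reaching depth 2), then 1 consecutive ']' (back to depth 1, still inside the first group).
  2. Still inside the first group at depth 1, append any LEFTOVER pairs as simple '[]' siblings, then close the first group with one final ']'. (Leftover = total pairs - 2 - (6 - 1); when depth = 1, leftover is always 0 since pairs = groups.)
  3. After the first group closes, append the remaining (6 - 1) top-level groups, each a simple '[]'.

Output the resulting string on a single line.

Answer: [[][][][][][][][][][][][][][][][]][][][][][]

Derivation:
Spec: pairs=22 depth=2 groups=6
Leftover pairs = 22 - 2 - (6-1) = 15
First group: deep chain of depth 2 + 15 sibling pairs
Remaining 5 groups: simple '[]' each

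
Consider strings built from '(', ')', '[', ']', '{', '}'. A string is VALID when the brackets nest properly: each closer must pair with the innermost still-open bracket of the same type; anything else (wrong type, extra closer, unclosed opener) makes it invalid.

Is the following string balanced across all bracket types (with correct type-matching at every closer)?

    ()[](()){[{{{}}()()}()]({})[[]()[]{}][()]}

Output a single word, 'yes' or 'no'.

pos 0: push '('; stack = (
pos 1: ')' matches '('; pop; stack = (empty)
pos 2: push '['; stack = [
pos 3: ']' matches '['; pop; stack = (empty)
pos 4: push '('; stack = (
pos 5: push '('; stack = ((
pos 6: ')' matches '('; pop; stack = (
pos 7: ')' matches '('; pop; stack = (empty)
pos 8: push '{'; stack = {
pos 9: push '['; stack = {[
pos 10: push '{'; stack = {[{
pos 11: push '{'; stack = {[{{
pos 12: push '{'; stack = {[{{{
pos 13: '}' matches '{'; pop; stack = {[{{
pos 14: '}' matches '{'; pop; stack = {[{
pos 15: push '('; stack = {[{(
pos 16: ')' matches '('; pop; stack = {[{
pos 17: push '('; stack = {[{(
pos 18: ')' matches '('; pop; stack = {[{
pos 19: '}' matches '{'; pop; stack = {[
pos 20: push '('; stack = {[(
pos 21: ')' matches '('; pop; stack = {[
pos 22: ']' matches '['; pop; stack = {
pos 23: push '('; stack = {(
pos 24: push '{'; stack = {({
pos 25: '}' matches '{'; pop; stack = {(
pos 26: ')' matches '('; pop; stack = {
pos 27: push '['; stack = {[
pos 28: push '['; stack = {[[
pos 29: ']' matches '['; pop; stack = {[
pos 30: push '('; stack = {[(
pos 31: ')' matches '('; pop; stack = {[
pos 32: push '['; stack = {[[
pos 33: ']' matches '['; pop; stack = {[
pos 34: push '{'; stack = {[{
pos 35: '}' matches '{'; pop; stack = {[
pos 36: ']' matches '['; pop; stack = {
pos 37: push '['; stack = {[
pos 38: push '('; stack = {[(
pos 39: ')' matches '('; pop; stack = {[
pos 40: ']' matches '['; pop; stack = {
pos 41: '}' matches '{'; pop; stack = (empty)
end: stack empty → VALID
Verdict: properly nested → yes

Answer: yes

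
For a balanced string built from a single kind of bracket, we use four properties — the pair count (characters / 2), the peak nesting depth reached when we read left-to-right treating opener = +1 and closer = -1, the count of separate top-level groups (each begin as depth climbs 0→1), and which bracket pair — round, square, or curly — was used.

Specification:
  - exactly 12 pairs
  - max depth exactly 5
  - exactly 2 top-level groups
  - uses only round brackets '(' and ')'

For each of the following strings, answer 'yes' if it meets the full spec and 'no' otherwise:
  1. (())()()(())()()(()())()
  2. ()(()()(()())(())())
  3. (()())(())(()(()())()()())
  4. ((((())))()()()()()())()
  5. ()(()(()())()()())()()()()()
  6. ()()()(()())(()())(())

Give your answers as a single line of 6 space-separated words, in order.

String 1 '(())()()(())()()(()())()': depth seq [1 2 1 0 1 0 1 0 1 2 1 0 1 0 1 0 1 2 1 2 1 0 1 0]
  -> pairs=12 depth=2 groups=8 -> no
String 2 '()(()()(()())(())())': depth seq [1 0 1 2 1 2 1 2 3 2 3 2 1 2 3 2 1 2 1 0]
  -> pairs=10 depth=3 groups=2 -> no
String 3 '(()())(())(()(()())()()())': depth seq [1 2 1 2 1 0 1 2 1 0 1 2 1 2 3 2 3 2 1 2 1 2 1 2 1 0]
  -> pairs=13 depth=3 groups=3 -> no
String 4 '((((())))()()()()()())()': depth seq [1 2 3 4 5 4 3 2 1 2 1 2 1 2 1 2 1 2 1 2 1 0 1 0]
  -> pairs=12 depth=5 groups=2 -> yes
String 5 '()(()(()())()()())()()()()()': depth seq [1 0 1 2 1 2 3 2 3 2 1 2 1 2 1 2 1 0 1 0 1 0 1 0 1 0 1 0]
  -> pairs=14 depth=3 groups=7 -> no
String 6 '()()()(()())(()())(())': depth seq [1 0 1 0 1 0 1 2 1 2 1 0 1 2 1 2 1 0 1 2 1 0]
  -> pairs=11 depth=2 groups=6 -> no

Answer: no no no yes no no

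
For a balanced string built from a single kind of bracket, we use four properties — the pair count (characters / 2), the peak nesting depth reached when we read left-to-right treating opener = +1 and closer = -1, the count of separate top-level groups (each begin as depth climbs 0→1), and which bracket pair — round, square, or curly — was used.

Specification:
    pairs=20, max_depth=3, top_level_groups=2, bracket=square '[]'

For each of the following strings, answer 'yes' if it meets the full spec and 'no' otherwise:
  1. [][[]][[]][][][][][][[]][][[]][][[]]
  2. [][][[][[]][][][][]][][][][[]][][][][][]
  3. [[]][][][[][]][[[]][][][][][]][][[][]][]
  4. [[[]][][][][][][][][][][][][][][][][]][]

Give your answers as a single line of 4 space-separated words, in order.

Answer: no no no yes

Derivation:
String 1 '[][[]][[]][][][][][][[]][][[]][][[]]': depth seq [1 0 1 2 1 0 1 2 1 0 1 0 1 0 1 0 1 0 1 0 1 2 1 0 1 0 1 2 1 0 1 0 1 2 1 0]
  -> pairs=18 depth=2 groups=13 -> no
String 2 '[][][[][[]][][][][]][][][][[]][][][][][]': depth seq [1 0 1 0 1 2 1 2 3 2 1 2 1 2 1 2 1 2 1 0 1 0 1 0 1 0 1 2 1 0 1 0 1 0 1 0 1 0 1 0]
  -> pairs=20 depth=3 groups=12 -> no
String 3 '[[]][][][[][]][[[]][][][][][]][][[][]][]': depth seq [1 2 1 0 1 0 1 0 1 2 1 2 1 0 1 2 3 2 1 2 1 2 1 2 1 2 1 2 1 0 1 0 1 2 1 2 1 0 1 0]
  -> pairs=20 depth=3 groups=8 -> no
String 4 '[[[]][][][][][][][][][][][][][][][][]][]': depth seq [1 2 3 2 1 2 1 2 1 2 1 2 1 2 1 2 1 2 1 2 1 2 1 2 1 2 1 2 1 2 1 2 1 2 1 2 1 0 1 0]
  -> pairs=20 depth=3 groups=2 -> yes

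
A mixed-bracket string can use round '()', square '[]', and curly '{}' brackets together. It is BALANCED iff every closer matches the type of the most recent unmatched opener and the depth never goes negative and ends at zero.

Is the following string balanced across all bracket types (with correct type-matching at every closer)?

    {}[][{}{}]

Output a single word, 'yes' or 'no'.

Answer: yes

Derivation:
pos 0: push '{'; stack = {
pos 1: '}' matches '{'; pop; stack = (empty)
pos 2: push '['; stack = [
pos 3: ']' matches '['; pop; stack = (empty)
pos 4: push '['; stack = [
pos 5: push '{'; stack = [{
pos 6: '}' matches '{'; pop; stack = [
pos 7: push '{'; stack = [{
pos 8: '}' matches '{'; pop; stack = [
pos 9: ']' matches '['; pop; stack = (empty)
end: stack empty → VALID
Verdict: properly nested → yes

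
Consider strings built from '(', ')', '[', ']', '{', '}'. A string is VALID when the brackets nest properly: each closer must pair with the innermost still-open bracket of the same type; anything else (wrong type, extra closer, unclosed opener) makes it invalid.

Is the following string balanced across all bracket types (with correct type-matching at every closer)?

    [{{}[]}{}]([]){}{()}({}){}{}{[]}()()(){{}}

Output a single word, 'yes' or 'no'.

pos 0: push '['; stack = [
pos 1: push '{'; stack = [{
pos 2: push '{'; stack = [{{
pos 3: '}' matches '{'; pop; stack = [{
pos 4: push '['; stack = [{[
pos 5: ']' matches '['; pop; stack = [{
pos 6: '}' matches '{'; pop; stack = [
pos 7: push '{'; stack = [{
pos 8: '}' matches '{'; pop; stack = [
pos 9: ']' matches '['; pop; stack = (empty)
pos 10: push '('; stack = (
pos 11: push '['; stack = ([
pos 12: ']' matches '['; pop; stack = (
pos 13: ')' matches '('; pop; stack = (empty)
pos 14: push '{'; stack = {
pos 15: '}' matches '{'; pop; stack = (empty)
pos 16: push '{'; stack = {
pos 17: push '('; stack = {(
pos 18: ')' matches '('; pop; stack = {
pos 19: '}' matches '{'; pop; stack = (empty)
pos 20: push '('; stack = (
pos 21: push '{'; stack = ({
pos 22: '}' matches '{'; pop; stack = (
pos 23: ')' matches '('; pop; stack = (empty)
pos 24: push '{'; stack = {
pos 25: '}' matches '{'; pop; stack = (empty)
pos 26: push '{'; stack = {
pos 27: '}' matches '{'; pop; stack = (empty)
pos 28: push '{'; stack = {
pos 29: push '['; stack = {[
pos 30: ']' matches '['; pop; stack = {
pos 31: '}' matches '{'; pop; stack = (empty)
pos 32: push '('; stack = (
pos 33: ')' matches '('; pop; stack = (empty)
pos 34: push '('; stack = (
pos 35: ')' matches '('; pop; stack = (empty)
pos 36: push '('; stack = (
pos 37: ')' matches '('; pop; stack = (empty)
pos 38: push '{'; stack = {
pos 39: push '{'; stack = {{
pos 40: '}' matches '{'; pop; stack = {
pos 41: '}' matches '{'; pop; stack = (empty)
end: stack empty → VALID
Verdict: properly nested → yes

Answer: yes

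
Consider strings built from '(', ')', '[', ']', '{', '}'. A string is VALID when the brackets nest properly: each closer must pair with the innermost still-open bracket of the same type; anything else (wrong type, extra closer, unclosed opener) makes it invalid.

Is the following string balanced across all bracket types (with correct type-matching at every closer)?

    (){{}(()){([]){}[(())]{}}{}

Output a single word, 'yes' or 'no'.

pos 0: push '('; stack = (
pos 1: ')' matches '('; pop; stack = (empty)
pos 2: push '{'; stack = {
pos 3: push '{'; stack = {{
pos 4: '}' matches '{'; pop; stack = {
pos 5: push '('; stack = {(
pos 6: push '('; stack = {((
pos 7: ')' matches '('; pop; stack = {(
pos 8: ')' matches '('; pop; stack = {
pos 9: push '{'; stack = {{
pos 10: push '('; stack = {{(
pos 11: push '['; stack = {{([
pos 12: ']' matches '['; pop; stack = {{(
pos 13: ')' matches '('; pop; stack = {{
pos 14: push '{'; stack = {{{
pos 15: '}' matches '{'; pop; stack = {{
pos 16: push '['; stack = {{[
pos 17: push '('; stack = {{[(
pos 18: push '('; stack = {{[((
pos 19: ')' matches '('; pop; stack = {{[(
pos 20: ')' matches '('; pop; stack = {{[
pos 21: ']' matches '['; pop; stack = {{
pos 22: push '{'; stack = {{{
pos 23: '}' matches '{'; pop; stack = {{
pos 24: '}' matches '{'; pop; stack = {
pos 25: push '{'; stack = {{
pos 26: '}' matches '{'; pop; stack = {
end: stack still non-empty ({) → INVALID
Verdict: unclosed openers at end: { → no

Answer: no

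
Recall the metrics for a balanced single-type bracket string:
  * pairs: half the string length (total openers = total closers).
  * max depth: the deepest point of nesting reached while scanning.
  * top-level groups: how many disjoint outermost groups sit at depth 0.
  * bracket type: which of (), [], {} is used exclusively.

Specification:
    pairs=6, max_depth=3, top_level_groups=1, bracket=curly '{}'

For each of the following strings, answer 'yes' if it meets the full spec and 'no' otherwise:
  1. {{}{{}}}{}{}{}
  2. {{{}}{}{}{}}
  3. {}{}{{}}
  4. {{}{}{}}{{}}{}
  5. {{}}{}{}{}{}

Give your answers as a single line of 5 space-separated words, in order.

Answer: no yes no no no

Derivation:
String 1 '{{}{{}}}{}{}{}': depth seq [1 2 1 2 3 2 1 0 1 0 1 0 1 0]
  -> pairs=7 depth=3 groups=4 -> no
String 2 '{{{}}{}{}{}}': depth seq [1 2 3 2 1 2 1 2 1 2 1 0]
  -> pairs=6 depth=3 groups=1 -> yes
String 3 '{}{}{{}}': depth seq [1 0 1 0 1 2 1 0]
  -> pairs=4 depth=2 groups=3 -> no
String 4 '{{}{}{}}{{}}{}': depth seq [1 2 1 2 1 2 1 0 1 2 1 0 1 0]
  -> pairs=7 depth=2 groups=3 -> no
String 5 '{{}}{}{}{}{}': depth seq [1 2 1 0 1 0 1 0 1 0 1 0]
  -> pairs=6 depth=2 groups=5 -> no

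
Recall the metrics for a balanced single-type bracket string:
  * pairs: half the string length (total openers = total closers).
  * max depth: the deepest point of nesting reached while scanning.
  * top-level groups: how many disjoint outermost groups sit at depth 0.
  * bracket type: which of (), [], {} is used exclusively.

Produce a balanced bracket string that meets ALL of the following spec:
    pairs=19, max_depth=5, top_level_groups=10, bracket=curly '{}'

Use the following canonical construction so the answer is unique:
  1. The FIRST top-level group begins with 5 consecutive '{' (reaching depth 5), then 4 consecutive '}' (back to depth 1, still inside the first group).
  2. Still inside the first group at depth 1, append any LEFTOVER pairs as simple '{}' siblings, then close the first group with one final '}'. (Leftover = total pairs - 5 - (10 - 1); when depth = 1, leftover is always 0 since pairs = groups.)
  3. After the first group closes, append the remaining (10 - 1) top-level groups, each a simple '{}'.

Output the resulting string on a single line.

Answer: {{{{{}}}}{}{}{}{}{}}{}{}{}{}{}{}{}{}{}

Derivation:
Spec: pairs=19 depth=5 groups=10
Leftover pairs = 19 - 5 - (10-1) = 5
First group: deep chain of depth 5 + 5 sibling pairs
Remaining 9 groups: simple '{}' each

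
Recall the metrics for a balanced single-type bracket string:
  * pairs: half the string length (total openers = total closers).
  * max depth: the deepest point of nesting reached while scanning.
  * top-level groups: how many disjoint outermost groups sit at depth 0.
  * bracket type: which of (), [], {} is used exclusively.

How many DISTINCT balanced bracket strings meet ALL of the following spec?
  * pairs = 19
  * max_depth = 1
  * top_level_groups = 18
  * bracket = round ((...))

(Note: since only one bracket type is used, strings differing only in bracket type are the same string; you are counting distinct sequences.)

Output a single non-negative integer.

Answer: 0

Derivation:
Spec: pairs=19 depth=1 groups=18
Count(depth <= 1) = 0
Count(depth <= 0) = 0
Count(depth == 1) = 0 - 0 = 0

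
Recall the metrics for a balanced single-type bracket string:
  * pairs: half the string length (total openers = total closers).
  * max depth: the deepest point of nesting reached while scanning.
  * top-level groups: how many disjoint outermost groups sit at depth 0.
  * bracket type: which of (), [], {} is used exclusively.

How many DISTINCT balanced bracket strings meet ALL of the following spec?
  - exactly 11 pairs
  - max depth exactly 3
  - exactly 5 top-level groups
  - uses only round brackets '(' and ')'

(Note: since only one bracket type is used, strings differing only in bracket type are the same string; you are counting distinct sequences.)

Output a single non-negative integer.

Spec: pairs=11 depth=3 groups=5
Count(depth <= 3) = 1970
Count(depth <= 2) = 210
Count(depth == 3) = 1970 - 210 = 1760

Answer: 1760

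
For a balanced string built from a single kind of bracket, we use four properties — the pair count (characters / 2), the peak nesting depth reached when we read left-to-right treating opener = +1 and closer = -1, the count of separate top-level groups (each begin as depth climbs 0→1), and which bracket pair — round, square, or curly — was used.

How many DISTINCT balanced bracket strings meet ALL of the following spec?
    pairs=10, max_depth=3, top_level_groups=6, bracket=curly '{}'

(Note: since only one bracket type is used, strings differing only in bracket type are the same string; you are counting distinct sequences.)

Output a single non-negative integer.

Answer: 237

Derivation:
Spec: pairs=10 depth=3 groups=6
Count(depth <= 3) = 363
Count(depth <= 2) = 126
Count(depth == 3) = 363 - 126 = 237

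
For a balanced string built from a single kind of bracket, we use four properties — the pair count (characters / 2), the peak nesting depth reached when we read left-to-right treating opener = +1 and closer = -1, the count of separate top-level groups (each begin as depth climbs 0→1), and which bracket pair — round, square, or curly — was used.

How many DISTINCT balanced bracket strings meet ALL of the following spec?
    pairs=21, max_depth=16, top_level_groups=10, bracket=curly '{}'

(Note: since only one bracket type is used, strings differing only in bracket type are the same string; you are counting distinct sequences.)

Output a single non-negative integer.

Spec: pairs=21 depth=16 groups=10
Count(depth <= 16) = 40320150
Count(depth <= 15) = 40320150
Count(depth == 16) = 40320150 - 40320150 = 0

Answer: 0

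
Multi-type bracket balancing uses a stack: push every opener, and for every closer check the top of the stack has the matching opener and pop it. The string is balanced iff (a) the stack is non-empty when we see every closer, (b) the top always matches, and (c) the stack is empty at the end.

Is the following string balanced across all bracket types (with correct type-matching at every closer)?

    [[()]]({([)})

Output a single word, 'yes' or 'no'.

Answer: no

Derivation:
pos 0: push '['; stack = [
pos 1: push '['; stack = [[
pos 2: push '('; stack = [[(
pos 3: ')' matches '('; pop; stack = [[
pos 4: ']' matches '['; pop; stack = [
pos 5: ']' matches '['; pop; stack = (empty)
pos 6: push '('; stack = (
pos 7: push '{'; stack = ({
pos 8: push '('; stack = ({(
pos 9: push '['; stack = ({([
pos 10: saw closer ')' but top of stack is '[' (expected ']') → INVALID
Verdict: type mismatch at position 10: ')' closes '[' → no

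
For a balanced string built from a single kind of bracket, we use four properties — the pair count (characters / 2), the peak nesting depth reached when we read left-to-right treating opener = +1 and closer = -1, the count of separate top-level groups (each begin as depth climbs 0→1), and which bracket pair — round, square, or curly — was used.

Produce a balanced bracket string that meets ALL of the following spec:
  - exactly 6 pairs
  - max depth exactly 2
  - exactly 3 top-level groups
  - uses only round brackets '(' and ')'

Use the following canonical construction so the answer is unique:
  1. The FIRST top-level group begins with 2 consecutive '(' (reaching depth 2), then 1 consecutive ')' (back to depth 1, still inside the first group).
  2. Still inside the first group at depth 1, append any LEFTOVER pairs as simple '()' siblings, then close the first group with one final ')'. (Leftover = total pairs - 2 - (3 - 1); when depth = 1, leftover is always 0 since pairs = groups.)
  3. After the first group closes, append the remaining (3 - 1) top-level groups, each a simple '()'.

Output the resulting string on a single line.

Answer: (()()())()()

Derivation:
Spec: pairs=6 depth=2 groups=3
Leftover pairs = 6 - 2 - (3-1) = 2
First group: deep chain of depth 2 + 2 sibling pairs
Remaining 2 groups: simple '()' each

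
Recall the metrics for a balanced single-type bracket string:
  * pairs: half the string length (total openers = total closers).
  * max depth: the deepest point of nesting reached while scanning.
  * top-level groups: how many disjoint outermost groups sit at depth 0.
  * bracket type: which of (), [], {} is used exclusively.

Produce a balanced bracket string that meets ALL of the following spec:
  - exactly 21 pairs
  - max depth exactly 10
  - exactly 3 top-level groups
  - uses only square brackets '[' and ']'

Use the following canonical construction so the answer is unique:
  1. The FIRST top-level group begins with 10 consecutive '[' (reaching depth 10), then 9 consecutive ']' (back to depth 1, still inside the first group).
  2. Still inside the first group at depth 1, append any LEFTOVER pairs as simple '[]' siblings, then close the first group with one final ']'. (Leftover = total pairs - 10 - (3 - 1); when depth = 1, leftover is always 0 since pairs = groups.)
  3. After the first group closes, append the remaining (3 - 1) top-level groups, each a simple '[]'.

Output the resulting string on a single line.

Answer: [[[[[[[[[[]]]]]]]]][][][][][][][][][]][][]

Derivation:
Spec: pairs=21 depth=10 groups=3
Leftover pairs = 21 - 10 - (3-1) = 9
First group: deep chain of depth 10 + 9 sibling pairs
Remaining 2 groups: simple '[]' each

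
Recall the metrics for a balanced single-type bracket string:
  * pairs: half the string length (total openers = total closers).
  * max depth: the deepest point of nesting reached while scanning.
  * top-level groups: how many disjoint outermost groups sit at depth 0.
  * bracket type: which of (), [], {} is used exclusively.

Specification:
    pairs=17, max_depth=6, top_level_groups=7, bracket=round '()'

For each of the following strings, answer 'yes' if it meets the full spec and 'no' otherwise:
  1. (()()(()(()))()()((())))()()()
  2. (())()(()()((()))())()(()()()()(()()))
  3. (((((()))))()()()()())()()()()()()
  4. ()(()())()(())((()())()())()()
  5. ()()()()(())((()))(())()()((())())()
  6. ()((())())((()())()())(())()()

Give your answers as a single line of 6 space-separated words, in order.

Answer: no no yes no no no

Derivation:
String 1 '(()()(()(()))()()((())))()()()': depth seq [1 2 1 2 1 2 3 2 3 4 3 2 1 2 1 2 1 2 3 4 3 2 1 0 1 0 1 0 1 0]
  -> pairs=15 depth=4 groups=4 -> no
String 2 '(())()(()()((()))())()(()()()()(()()))': depth seq [1 2 1 0 1 0 1 2 1 2 1 2 3 4 3 2 1 2 1 0 1 0 1 2 1 2 1 2 1 2 1 2 3 2 3 2 1 0]
  -> pairs=19 depth=4 groups=5 -> no
String 3 '(((((()))))()()()()())()()()()()()': depth seq [1 2 3 4 5 6 5 4 3 2 1 2 1 2 1 2 1 2 1 2 1 0 1 0 1 0 1 0 1 0 1 0 1 0]
  -> pairs=17 depth=6 groups=7 -> yes
String 4 '()(()())()(())((()())()())()()': depth seq [1 0 1 2 1 2 1 0 1 0 1 2 1 0 1 2 3 2 3 2 1 2 1 2 1 0 1 0 1 0]
  -> pairs=15 depth=3 groups=7 -> no
String 5 '()()()()(())((()))(())()()((())())()': depth seq [1 0 1 0 1 0 1 0 1 2 1 0 1 2 3 2 1 0 1 2 1 0 1 0 1 0 1 2 3 2 1 2 1 0 1 0]
  -> pairs=18 depth=3 groups=11 -> no
String 6 '()((())())((()())()())(())()()': depth seq [1 0 1 2 3 2 1 2 1 0 1 2 3 2 3 2 1 2 1 2 1 0 1 2 1 0 1 0 1 0]
  -> pairs=15 depth=3 groups=6 -> no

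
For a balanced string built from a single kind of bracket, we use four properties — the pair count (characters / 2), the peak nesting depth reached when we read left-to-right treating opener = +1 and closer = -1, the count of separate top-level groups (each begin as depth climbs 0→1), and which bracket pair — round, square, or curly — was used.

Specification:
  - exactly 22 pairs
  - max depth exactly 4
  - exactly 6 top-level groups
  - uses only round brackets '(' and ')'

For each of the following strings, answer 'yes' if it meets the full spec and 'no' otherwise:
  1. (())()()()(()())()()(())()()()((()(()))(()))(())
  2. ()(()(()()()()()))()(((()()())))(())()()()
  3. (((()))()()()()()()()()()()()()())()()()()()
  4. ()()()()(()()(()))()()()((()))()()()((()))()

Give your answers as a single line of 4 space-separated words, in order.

String 1 '(())()()()(()())()()(())()()()((()(()))(()))(())': depth seq [1 2 1 0 1 0 1 0 1 0 1 2 1 2 1 0 1 0 1 0 1 2 1 0 1 0 1 0 1 0 1 2 3 2 3 4 3 2 1 2 3 2 1 0 1 2 1 0]
  -> pairs=24 depth=4 groups=13 -> no
String 2 '()(()(()()()()()))()(((()()())))(())()()()': depth seq [1 0 1 2 1 2 3 2 3 2 3 2 3 2 3 2 1 0 1 0 1 2 3 4 3 4 3 4 3 2 1 0 1 2 1 0 1 0 1 0 1 0]
  -> pairs=21 depth=4 groups=8 -> no
String 3 '(((()))()()()()()()()()()()()()())()()()()()': depth seq [1 2 3 4 3 2 1 2 1 2 1 2 1 2 1 2 1 2 1 2 1 2 1 2 1 2 1 2 1 2 1 2 1 0 1 0 1 0 1 0 1 0 1 0]
  -> pairs=22 depth=4 groups=6 -> yes
String 4 '()()()()(()()(()))()()()((()))()()()((()))()': depth seq [1 0 1 0 1 0 1 0 1 2 1 2 1 2 3 2 1 0 1 0 1 0 1 0 1 2 3 2 1 0 1 0 1 0 1 0 1 2 3 2 1 0 1 0]
  -> pairs=22 depth=3 groups=14 -> no

Answer: no no yes no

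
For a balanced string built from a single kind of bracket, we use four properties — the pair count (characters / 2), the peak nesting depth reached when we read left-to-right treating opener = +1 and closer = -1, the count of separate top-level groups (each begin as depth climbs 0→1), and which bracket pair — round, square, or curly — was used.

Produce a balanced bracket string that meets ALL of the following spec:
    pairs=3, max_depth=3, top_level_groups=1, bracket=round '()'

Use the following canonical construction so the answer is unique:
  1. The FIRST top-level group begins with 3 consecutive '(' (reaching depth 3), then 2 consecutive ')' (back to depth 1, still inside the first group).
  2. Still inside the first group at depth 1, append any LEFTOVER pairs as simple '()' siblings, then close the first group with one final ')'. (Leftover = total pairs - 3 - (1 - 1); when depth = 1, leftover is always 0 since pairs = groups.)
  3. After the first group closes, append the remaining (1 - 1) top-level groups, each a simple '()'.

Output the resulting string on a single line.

Spec: pairs=3 depth=3 groups=1
Leftover pairs = 3 - 3 - (1-1) = 0
First group: deep chain of depth 3 + 0 sibling pairs
Remaining 0 groups: simple '()' each

Answer: ((()))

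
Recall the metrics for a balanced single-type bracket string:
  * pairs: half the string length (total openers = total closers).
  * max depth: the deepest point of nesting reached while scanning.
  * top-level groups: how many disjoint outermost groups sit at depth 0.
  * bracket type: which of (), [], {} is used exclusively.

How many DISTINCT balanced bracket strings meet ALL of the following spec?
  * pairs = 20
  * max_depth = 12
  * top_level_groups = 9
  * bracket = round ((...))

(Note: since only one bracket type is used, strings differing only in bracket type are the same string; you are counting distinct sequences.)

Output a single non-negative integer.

Answer: 9

Derivation:
Spec: pairs=20 depth=12 groups=9
Count(depth <= 12) = 24582285
Count(depth <= 11) = 24582276
Count(depth == 12) = 24582285 - 24582276 = 9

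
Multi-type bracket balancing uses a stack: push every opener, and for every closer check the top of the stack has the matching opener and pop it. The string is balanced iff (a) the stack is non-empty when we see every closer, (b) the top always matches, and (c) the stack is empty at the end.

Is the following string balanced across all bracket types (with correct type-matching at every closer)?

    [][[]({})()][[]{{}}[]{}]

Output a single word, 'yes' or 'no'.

pos 0: push '['; stack = [
pos 1: ']' matches '['; pop; stack = (empty)
pos 2: push '['; stack = [
pos 3: push '['; stack = [[
pos 4: ']' matches '['; pop; stack = [
pos 5: push '('; stack = [(
pos 6: push '{'; stack = [({
pos 7: '}' matches '{'; pop; stack = [(
pos 8: ')' matches '('; pop; stack = [
pos 9: push '('; stack = [(
pos 10: ')' matches '('; pop; stack = [
pos 11: ']' matches '['; pop; stack = (empty)
pos 12: push '['; stack = [
pos 13: push '['; stack = [[
pos 14: ']' matches '['; pop; stack = [
pos 15: push '{'; stack = [{
pos 16: push '{'; stack = [{{
pos 17: '}' matches '{'; pop; stack = [{
pos 18: '}' matches '{'; pop; stack = [
pos 19: push '['; stack = [[
pos 20: ']' matches '['; pop; stack = [
pos 21: push '{'; stack = [{
pos 22: '}' matches '{'; pop; stack = [
pos 23: ']' matches '['; pop; stack = (empty)
end: stack empty → VALID
Verdict: properly nested → yes

Answer: yes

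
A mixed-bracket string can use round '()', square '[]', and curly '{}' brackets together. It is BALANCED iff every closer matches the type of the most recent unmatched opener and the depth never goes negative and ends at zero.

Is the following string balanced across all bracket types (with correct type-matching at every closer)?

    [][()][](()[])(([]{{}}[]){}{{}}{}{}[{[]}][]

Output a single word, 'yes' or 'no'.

Answer: no

Derivation:
pos 0: push '['; stack = [
pos 1: ']' matches '['; pop; stack = (empty)
pos 2: push '['; stack = [
pos 3: push '('; stack = [(
pos 4: ')' matches '('; pop; stack = [
pos 5: ']' matches '['; pop; stack = (empty)
pos 6: push '['; stack = [
pos 7: ']' matches '['; pop; stack = (empty)
pos 8: push '('; stack = (
pos 9: push '('; stack = ((
pos 10: ')' matches '('; pop; stack = (
pos 11: push '['; stack = ([
pos 12: ']' matches '['; pop; stack = (
pos 13: ')' matches '('; pop; stack = (empty)
pos 14: push '('; stack = (
pos 15: push '('; stack = ((
pos 16: push '['; stack = (([
pos 17: ']' matches '['; pop; stack = ((
pos 18: push '{'; stack = (({
pos 19: push '{'; stack = (({{
pos 20: '}' matches '{'; pop; stack = (({
pos 21: '}' matches '{'; pop; stack = ((
pos 22: push '['; stack = (([
pos 23: ']' matches '['; pop; stack = ((
pos 24: ')' matches '('; pop; stack = (
pos 25: push '{'; stack = ({
pos 26: '}' matches '{'; pop; stack = (
pos 27: push '{'; stack = ({
pos 28: push '{'; stack = ({{
pos 29: '}' matches '{'; pop; stack = ({
pos 30: '}' matches '{'; pop; stack = (
pos 31: push '{'; stack = ({
pos 32: '}' matches '{'; pop; stack = (
pos 33: push '{'; stack = ({
pos 34: '}' matches '{'; pop; stack = (
pos 35: push '['; stack = ([
pos 36: push '{'; stack = ([{
pos 37: push '['; stack = ([{[
pos 38: ']' matches '['; pop; stack = ([{
pos 39: '}' matches '{'; pop; stack = ([
pos 40: ']' matches '['; pop; stack = (
pos 41: push '['; stack = ([
pos 42: ']' matches '['; pop; stack = (
end: stack still non-empty (() → INVALID
Verdict: unclosed openers at end: ( → no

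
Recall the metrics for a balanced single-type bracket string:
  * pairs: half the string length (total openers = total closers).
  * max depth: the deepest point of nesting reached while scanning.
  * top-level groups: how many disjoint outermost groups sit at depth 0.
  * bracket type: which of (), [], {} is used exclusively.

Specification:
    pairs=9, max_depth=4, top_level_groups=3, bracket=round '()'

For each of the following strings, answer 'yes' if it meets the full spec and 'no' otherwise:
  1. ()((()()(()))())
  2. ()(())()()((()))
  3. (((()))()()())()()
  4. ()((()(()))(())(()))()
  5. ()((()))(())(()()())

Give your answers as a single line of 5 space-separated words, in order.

String 1 '()((()()(()))())': depth seq [1 0 1 2 3 2 3 2 3 4 3 2 1 2 1 0]
  -> pairs=8 depth=4 groups=2 -> no
String 2 '()(())()()((()))': depth seq [1 0 1 2 1 0 1 0 1 0 1 2 3 2 1 0]
  -> pairs=8 depth=3 groups=5 -> no
String 3 '(((()))()()())()()': depth seq [1 2 3 4 3 2 1 2 1 2 1 2 1 0 1 0 1 0]
  -> pairs=9 depth=4 groups=3 -> yes
String 4 '()((()(()))(())(()))()': depth seq [1 0 1 2 3 2 3 4 3 2 1 2 3 2 1 2 3 2 1 0 1 0]
  -> pairs=11 depth=4 groups=3 -> no
String 5 '()((()))(())(()()())': depth seq [1 0 1 2 3 2 1 0 1 2 1 0 1 2 1 2 1 2 1 0]
  -> pairs=10 depth=3 groups=4 -> no

Answer: no no yes no no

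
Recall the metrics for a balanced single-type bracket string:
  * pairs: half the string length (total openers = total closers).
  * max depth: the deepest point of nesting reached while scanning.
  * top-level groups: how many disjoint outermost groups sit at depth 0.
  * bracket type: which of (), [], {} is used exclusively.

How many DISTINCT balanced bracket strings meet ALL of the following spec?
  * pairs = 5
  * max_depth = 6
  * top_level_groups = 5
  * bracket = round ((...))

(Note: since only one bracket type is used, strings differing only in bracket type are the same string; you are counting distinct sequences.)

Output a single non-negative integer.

Answer: 0

Derivation:
Spec: pairs=5 depth=6 groups=5
Count(depth <= 6) = 1
Count(depth <= 5) = 1
Count(depth == 6) = 1 - 1 = 0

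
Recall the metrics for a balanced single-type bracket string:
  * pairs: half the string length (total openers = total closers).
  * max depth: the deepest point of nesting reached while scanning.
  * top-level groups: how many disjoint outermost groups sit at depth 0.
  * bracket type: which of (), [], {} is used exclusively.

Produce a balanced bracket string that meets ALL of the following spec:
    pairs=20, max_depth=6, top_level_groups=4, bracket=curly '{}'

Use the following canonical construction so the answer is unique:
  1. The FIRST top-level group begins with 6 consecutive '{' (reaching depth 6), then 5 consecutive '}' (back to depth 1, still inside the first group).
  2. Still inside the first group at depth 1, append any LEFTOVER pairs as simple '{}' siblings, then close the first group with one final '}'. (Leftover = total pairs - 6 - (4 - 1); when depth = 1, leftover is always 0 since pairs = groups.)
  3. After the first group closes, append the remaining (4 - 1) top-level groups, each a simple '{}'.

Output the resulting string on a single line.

Answer: {{{{{{}}}}}{}{}{}{}{}{}{}{}{}{}{}}{}{}{}

Derivation:
Spec: pairs=20 depth=6 groups=4
Leftover pairs = 20 - 6 - (4-1) = 11
First group: deep chain of depth 6 + 11 sibling pairs
Remaining 3 groups: simple '{}' each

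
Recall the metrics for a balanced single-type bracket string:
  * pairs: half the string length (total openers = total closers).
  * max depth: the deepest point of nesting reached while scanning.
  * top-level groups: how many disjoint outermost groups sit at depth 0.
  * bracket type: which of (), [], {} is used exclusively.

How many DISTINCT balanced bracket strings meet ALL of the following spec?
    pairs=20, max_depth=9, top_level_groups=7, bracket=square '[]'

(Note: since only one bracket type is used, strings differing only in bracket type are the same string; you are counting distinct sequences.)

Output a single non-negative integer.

Spec: pairs=20 depth=9 groups=7
Count(depth <= 9) = 121395008
Count(depth <= 8) = 120639848
Count(depth == 9) = 121395008 - 120639848 = 755160

Answer: 755160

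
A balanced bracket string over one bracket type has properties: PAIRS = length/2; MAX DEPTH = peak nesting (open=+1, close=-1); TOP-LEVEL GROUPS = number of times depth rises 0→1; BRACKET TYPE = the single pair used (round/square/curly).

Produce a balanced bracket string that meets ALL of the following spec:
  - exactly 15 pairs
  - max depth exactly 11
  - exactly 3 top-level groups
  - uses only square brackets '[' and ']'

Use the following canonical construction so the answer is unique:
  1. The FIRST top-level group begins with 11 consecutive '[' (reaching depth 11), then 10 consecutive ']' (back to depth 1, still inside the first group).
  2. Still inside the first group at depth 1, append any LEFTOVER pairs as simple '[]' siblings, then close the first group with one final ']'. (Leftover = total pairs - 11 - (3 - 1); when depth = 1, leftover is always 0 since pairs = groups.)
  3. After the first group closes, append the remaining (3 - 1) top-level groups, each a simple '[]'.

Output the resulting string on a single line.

Answer: [[[[[[[[[[[]]]]]]]]]][][]][][]

Derivation:
Spec: pairs=15 depth=11 groups=3
Leftover pairs = 15 - 11 - (3-1) = 2
First group: deep chain of depth 11 + 2 sibling pairs
Remaining 2 groups: simple '[]' each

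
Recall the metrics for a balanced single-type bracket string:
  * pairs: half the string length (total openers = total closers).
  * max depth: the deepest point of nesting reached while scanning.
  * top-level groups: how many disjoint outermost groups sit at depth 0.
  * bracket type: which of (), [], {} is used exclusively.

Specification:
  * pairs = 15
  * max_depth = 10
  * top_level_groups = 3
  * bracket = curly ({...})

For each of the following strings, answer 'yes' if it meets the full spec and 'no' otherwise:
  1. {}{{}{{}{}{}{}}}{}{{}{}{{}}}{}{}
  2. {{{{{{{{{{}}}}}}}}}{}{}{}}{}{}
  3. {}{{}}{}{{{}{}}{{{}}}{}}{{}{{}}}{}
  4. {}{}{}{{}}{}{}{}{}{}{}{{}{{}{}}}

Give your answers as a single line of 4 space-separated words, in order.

String 1 '{}{{}{{}{}{}{}}}{}{{}{}{{}}}{}{}': depth seq [1 0 1 2 1 2 3 2 3 2 3 2 3 2 1 0 1 0 1 2 1 2 1 2 3 2 1 0 1 0 1 0]
  -> pairs=16 depth=3 groups=6 -> no
String 2 '{{{{{{{{{{}}}}}}}}}{}{}{}}{}{}': depth seq [1 2 3 4 5 6 7 8 9 10 9 8 7 6 5 4 3 2 1 2 1 2 1 2 1 0 1 0 1 0]
  -> pairs=15 depth=10 groups=3 -> yes
String 3 '{}{{}}{}{{{}{}}{{{}}}{}}{{}{{}}}{}': depth seq [1 0 1 2 1 0 1 0 1 2 3 2 3 2 1 2 3 4 3 2 1 2 1 0 1 2 1 2 3 2 1 0 1 0]
  -> pairs=17 depth=4 groups=6 -> no
String 4 '{}{}{}{{}}{}{}{}{}{}{}{{}{{}{}}}': depth seq [1 0 1 0 1 0 1 2 1 0 1 0 1 0 1 0 1 0 1 0 1 0 1 2 1 2 3 2 3 2 1 0]
  -> pairs=16 depth=3 groups=11 -> no

Answer: no yes no no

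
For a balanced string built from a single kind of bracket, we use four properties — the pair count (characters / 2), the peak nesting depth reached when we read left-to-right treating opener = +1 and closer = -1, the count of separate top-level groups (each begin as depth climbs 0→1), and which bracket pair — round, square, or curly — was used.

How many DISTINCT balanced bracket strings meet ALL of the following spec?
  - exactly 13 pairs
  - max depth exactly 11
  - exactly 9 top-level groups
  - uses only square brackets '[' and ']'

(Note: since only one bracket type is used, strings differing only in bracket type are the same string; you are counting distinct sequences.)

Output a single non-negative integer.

Spec: pairs=13 depth=11 groups=9
Count(depth <= 11) = 1260
Count(depth <= 10) = 1260
Count(depth == 11) = 1260 - 1260 = 0

Answer: 0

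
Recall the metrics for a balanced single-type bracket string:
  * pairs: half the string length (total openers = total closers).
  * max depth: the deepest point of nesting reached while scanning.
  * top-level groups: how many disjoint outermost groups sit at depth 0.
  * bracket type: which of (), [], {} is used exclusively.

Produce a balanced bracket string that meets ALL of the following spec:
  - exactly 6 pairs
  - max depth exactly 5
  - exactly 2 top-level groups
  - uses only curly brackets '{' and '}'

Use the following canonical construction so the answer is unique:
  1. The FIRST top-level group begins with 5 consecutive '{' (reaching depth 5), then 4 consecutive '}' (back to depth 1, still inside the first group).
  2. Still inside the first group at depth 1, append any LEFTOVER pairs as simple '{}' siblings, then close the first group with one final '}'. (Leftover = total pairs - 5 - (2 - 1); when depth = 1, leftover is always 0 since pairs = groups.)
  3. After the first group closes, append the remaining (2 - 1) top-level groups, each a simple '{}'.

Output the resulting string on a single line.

Spec: pairs=6 depth=5 groups=2
Leftover pairs = 6 - 5 - (2-1) = 0
First group: deep chain of depth 5 + 0 sibling pairs
Remaining 1 groups: simple '{}' each

Answer: {{{{{}}}}}{}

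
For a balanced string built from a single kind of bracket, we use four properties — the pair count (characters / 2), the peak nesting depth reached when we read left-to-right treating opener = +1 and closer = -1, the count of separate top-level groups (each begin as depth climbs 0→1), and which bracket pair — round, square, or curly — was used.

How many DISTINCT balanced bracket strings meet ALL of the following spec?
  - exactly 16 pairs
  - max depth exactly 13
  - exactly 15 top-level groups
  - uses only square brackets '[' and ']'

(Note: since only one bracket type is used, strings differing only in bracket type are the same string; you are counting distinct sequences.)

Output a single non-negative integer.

Spec: pairs=16 depth=13 groups=15
Count(depth <= 13) = 15
Count(depth <= 12) = 15
Count(depth == 13) = 15 - 15 = 0

Answer: 0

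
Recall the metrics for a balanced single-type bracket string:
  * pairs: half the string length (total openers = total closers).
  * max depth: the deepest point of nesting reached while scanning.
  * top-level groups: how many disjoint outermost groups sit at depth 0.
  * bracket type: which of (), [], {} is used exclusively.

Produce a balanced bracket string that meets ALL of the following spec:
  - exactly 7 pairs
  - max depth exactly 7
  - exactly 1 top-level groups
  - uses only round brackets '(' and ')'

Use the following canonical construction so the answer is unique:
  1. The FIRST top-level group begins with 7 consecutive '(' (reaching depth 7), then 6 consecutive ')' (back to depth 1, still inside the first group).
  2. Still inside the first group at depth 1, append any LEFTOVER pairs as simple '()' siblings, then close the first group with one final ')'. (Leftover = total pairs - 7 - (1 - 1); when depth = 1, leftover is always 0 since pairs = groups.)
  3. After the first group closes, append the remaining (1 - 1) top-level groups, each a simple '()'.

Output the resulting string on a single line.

Spec: pairs=7 depth=7 groups=1
Leftover pairs = 7 - 7 - (1-1) = 0
First group: deep chain of depth 7 + 0 sibling pairs
Remaining 0 groups: simple '()' each

Answer: ((((((()))))))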